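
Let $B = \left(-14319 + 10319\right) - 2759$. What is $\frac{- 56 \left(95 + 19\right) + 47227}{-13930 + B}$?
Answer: $- \frac{40843}{20689} \approx -1.9741$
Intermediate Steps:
$B = -6759$ ($B = -4000 - 2759 = -6759$)
$\frac{- 56 \left(95 + 19\right) + 47227}{-13930 + B} = \frac{- 56 \left(95 + 19\right) + 47227}{-13930 - 6759} = \frac{\left(-56\right) 114 + 47227}{-20689} = \left(-6384 + 47227\right) \left(- \frac{1}{20689}\right) = 40843 \left(- \frac{1}{20689}\right) = - \frac{40843}{20689}$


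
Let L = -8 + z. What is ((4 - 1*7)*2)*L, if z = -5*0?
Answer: 48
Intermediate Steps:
z = 0
L = -8 (L = -8 + 0 = -8)
((4 - 1*7)*2)*L = ((4 - 1*7)*2)*(-8) = ((4 - 7)*2)*(-8) = -3*2*(-8) = -6*(-8) = 48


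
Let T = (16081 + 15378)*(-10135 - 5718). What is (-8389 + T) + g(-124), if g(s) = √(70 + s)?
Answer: -498727916 + 3*I*√6 ≈ -4.9873e+8 + 7.3485*I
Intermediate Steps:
T = -498719527 (T = 31459*(-15853) = -498719527)
(-8389 + T) + g(-124) = (-8389 - 498719527) + √(70 - 124) = -498727916 + √(-54) = -498727916 + 3*I*√6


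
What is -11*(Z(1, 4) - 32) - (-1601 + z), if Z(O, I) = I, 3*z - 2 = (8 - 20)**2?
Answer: 5581/3 ≈ 1860.3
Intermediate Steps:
z = 146/3 (z = 2/3 + (8 - 20)**2/3 = 2/3 + (1/3)*(-12)**2 = 2/3 + (1/3)*144 = 2/3 + 48 = 146/3 ≈ 48.667)
-11*(Z(1, 4) - 32) - (-1601 + z) = -11*(4 - 32) - (-1601 + 146/3) = -11*(-28) - 1*(-4657/3) = 308 + 4657/3 = 5581/3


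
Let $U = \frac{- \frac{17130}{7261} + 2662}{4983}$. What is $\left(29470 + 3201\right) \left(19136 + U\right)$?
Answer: $\frac{22621063928558620}{36181563} \approx 6.2521 \cdot 10^{8}$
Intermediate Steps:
$U = \frac{19311652}{36181563}$ ($U = \left(\left(-17130\right) \frac{1}{7261} + 2662\right) \frac{1}{4983} = \left(- \frac{17130}{7261} + 2662\right) \frac{1}{4983} = \frac{19311652}{7261} \cdot \frac{1}{4983} = \frac{19311652}{36181563} \approx 0.53374$)
$\left(29470 + 3201\right) \left(19136 + U\right) = \left(29470 + 3201\right) \left(19136 + \frac{19311652}{36181563}\right) = 32671 \cdot \frac{692389701220}{36181563} = \frac{22621063928558620}{36181563}$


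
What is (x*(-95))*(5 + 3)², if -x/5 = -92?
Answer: -2796800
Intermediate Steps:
x = 460 (x = -5*(-92) = 460)
(x*(-95))*(5 + 3)² = (460*(-95))*(5 + 3)² = -43700*8² = -43700*64 = -2796800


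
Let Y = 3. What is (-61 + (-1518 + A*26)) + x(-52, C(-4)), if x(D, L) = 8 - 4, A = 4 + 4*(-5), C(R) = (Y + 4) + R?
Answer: -1991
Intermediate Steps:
C(R) = 7 + R (C(R) = (3 + 4) + R = 7 + R)
A = -16 (A = 4 - 20 = -16)
x(D, L) = 4
(-61 + (-1518 + A*26)) + x(-52, C(-4)) = (-61 + (-1518 - 16*26)) + 4 = (-61 + (-1518 - 416)) + 4 = (-61 - 1934) + 4 = -1995 + 4 = -1991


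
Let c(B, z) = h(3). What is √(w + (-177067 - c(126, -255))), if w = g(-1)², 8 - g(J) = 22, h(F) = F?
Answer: I*√176874 ≈ 420.56*I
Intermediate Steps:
g(J) = -14 (g(J) = 8 - 1*22 = 8 - 22 = -14)
c(B, z) = 3
w = 196 (w = (-14)² = 196)
√(w + (-177067 - c(126, -255))) = √(196 + (-177067 - 1*3)) = √(196 + (-177067 - 3)) = √(196 - 177070) = √(-176874) = I*√176874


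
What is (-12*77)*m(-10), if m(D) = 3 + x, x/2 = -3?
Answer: 2772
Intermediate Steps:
x = -6 (x = 2*(-3) = -6)
m(D) = -3 (m(D) = 3 - 6 = -3)
(-12*77)*m(-10) = -12*77*(-3) = -924*(-3) = 2772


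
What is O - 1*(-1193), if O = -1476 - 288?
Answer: -571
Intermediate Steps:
O = -1764
O - 1*(-1193) = -1764 - 1*(-1193) = -1764 + 1193 = -571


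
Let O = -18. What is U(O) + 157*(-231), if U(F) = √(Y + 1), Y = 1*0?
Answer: -36266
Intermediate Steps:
Y = 0
U(F) = 1 (U(F) = √(0 + 1) = √1 = 1)
U(O) + 157*(-231) = 1 + 157*(-231) = 1 - 36267 = -36266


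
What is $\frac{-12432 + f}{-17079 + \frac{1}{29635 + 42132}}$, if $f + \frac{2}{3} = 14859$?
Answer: $- \frac{522391993}{3677125776} \approx -0.14207$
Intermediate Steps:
$f = \frac{44575}{3}$ ($f = - \frac{2}{3} + 14859 = \frac{44575}{3} \approx 14858.0$)
$\frac{-12432 + f}{-17079 + \frac{1}{29635 + 42132}} = \frac{-12432 + \frac{44575}{3}}{-17079 + \frac{1}{29635 + 42132}} = \frac{7279}{3 \left(-17079 + \frac{1}{71767}\right)} = \frac{7279}{3 \left(- \frac{1225708592}{71767}\right)} = \frac{7279}{3} \left(- \frac{71767}{1225708592}\right) = - \frac{522391993}{3677125776}$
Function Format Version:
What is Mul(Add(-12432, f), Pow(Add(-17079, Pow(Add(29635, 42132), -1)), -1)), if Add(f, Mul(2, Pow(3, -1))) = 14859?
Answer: Rational(-522391993, 3677125776) ≈ -0.14207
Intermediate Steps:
f = Rational(44575, 3) (f = Add(Rational(-2, 3), 14859) = Rational(44575, 3) ≈ 14858.)
Mul(Add(-12432, f), Pow(Add(-17079, Pow(Add(29635, 42132), -1)), -1)) = Mul(Add(-12432, Rational(44575, 3)), Pow(Add(-17079, Pow(Add(29635, 42132), -1)), -1)) = Mul(Rational(7279, 3), Pow(Add(-17079, Pow(71767, -1)), -1)) = Mul(Rational(7279, 3), Pow(Add(-17079, Rational(1, 71767)), -1)) = Mul(Rational(7279, 3), Pow(Rational(-1225708592, 71767), -1)) = Mul(Rational(7279, 3), Rational(-71767, 1225708592)) = Rational(-522391993, 3677125776)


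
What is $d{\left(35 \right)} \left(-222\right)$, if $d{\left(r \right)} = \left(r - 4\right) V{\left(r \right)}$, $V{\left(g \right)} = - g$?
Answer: $240870$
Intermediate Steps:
$d{\left(r \right)} = - r \left(-4 + r\right)$ ($d{\left(r \right)} = \left(r - 4\right) \left(- r\right) = \left(-4 + r\right) \left(- r\right) = - r \left(-4 + r\right)$)
$d{\left(35 \right)} \left(-222\right) = 35 \left(4 - 35\right) \left(-222\right) = 35 \left(-31\right) \left(-222\right) = \left(-1085\right) \left(-222\right) = 240870$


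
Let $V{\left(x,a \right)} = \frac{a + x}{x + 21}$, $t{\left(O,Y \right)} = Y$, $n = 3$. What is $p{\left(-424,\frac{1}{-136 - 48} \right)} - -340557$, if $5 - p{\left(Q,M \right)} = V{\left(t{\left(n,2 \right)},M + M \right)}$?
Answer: $\frac{720629009}{2116} \approx 3.4056 \cdot 10^{5}$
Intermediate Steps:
$V{\left(x,a \right)} = \frac{a + x}{21 + x}$
$p{\left(Q,M \right)} = \frac{113}{23} - \frac{2 M}{23}$ ($p{\left(Q,M \right)} = 5 - \frac{\left(M + M\right) + 2}{21 + 2} = 5 - \frac{2 M + 2}{23} = 5 - \frac{2 + 2 M}{23} = 5 - \left(\frac{2}{23} + \frac{2 M}{23}\right) = \frac{113}{23} - \frac{2 M}{23}$)
$p{\left(-424,\frac{1}{-136 - 48} \right)} - -340557 = \left(\frac{113}{23} - \frac{2}{23 \left(-136 - 48\right)}\right) - -340557 = \left(\frac{113}{23} - \frac{2}{23 \left(-184\right)}\right) + 340557 = \left(\frac{113}{23} - - \frac{1}{2116}\right) + 340557 = \left(\frac{113}{23} + \frac{1}{2116}\right) + 340557 = \frac{10397}{2116} + 340557 = \frac{720629009}{2116}$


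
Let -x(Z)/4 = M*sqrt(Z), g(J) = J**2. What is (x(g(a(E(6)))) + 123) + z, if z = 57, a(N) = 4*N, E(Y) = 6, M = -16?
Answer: 1716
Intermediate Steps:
x(Z) = 64*sqrt(Z) (x(Z) = -(-64)*sqrt(Z) = 64*sqrt(Z))
(x(g(a(E(6)))) + 123) + z = (64*sqrt((4*6)**2) + 123) + 57 = (64*sqrt(24**2) + 123) + 57 = (64*sqrt(576) + 123) + 57 = (64*24 + 123) + 57 = (1536 + 123) + 57 = 1659 + 57 = 1716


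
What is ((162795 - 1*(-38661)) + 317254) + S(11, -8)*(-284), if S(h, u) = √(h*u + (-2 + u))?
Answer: 518710 - 1988*I*√2 ≈ 5.1871e+5 - 2811.5*I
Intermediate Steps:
S(h, u) = √(-2 + u + h*u)
((162795 - 1*(-38661)) + 317254) + S(11, -8)*(-284) = ((162795 - 1*(-38661)) + 317254) + √(-2 - 8 + 11*(-8))*(-284) = ((162795 + 38661) + 317254) + √(-2 - 8 - 88)*(-284) = (201456 + 317254) + √(-98)*(-284) = 518710 + (7*I*√2)*(-284) = 518710 - 1988*I*√2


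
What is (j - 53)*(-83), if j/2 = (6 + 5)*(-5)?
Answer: 13529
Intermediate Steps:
j = -110 (j = 2*((6 + 5)*(-5)) = 2*(11*(-5)) = 2*(-55) = -110)
(j - 53)*(-83) = (-110 - 53)*(-83) = -163*(-83) = 13529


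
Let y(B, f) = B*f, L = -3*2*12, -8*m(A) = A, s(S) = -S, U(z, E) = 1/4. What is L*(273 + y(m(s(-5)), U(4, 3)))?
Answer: -78579/4 ≈ -19645.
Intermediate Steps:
U(z, E) = ¼
m(A) = -A/8
L = -72 (L = -6*12 = -72)
L*(273 + y(m(s(-5)), U(4, 3))) = -72*(273 - (-1)*(-5)/8*(¼)) = -72*(273 - ⅛*5*(¼)) = -72*(273 - 5/8*¼) = -72*(273 - 5/32) = -72*8731/32 = -78579/4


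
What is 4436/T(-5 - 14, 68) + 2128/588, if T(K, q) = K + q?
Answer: 13840/147 ≈ 94.150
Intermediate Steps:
4436/T(-5 - 14, 68) + 2128/588 = 4436/((-5 - 14) + 68) + 2128/588 = 4436/(-19 + 68) + 2128*(1/588) = 4436/49 + 76/21 = 13840/147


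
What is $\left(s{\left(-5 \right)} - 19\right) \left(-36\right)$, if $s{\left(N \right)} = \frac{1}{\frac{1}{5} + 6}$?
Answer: $\frac{21024}{31} \approx 678.19$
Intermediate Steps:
$s{\left(N \right)} = \frac{5}{31}$ ($s{\left(N \right)} = \frac{1}{\frac{1}{5} + 6} = \frac{1}{\frac{31}{5}} = \frac{5}{31}$)
$\left(s{\left(-5 \right)} - 19\right) \left(-36\right) = \left(\frac{5}{31} - 19\right) \left(-36\right) = \left(- \frac{584}{31}\right) \left(-36\right) = \frac{21024}{31}$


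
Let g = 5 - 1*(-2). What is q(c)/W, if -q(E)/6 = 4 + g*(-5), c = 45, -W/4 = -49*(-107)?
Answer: -93/10486 ≈ -0.0088690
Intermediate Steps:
g = 7 (g = 5 + 2 = 7)
W = -20972 (W = -(-196)*(-107) = -4*5243 = -20972)
q(E) = 186 (q(E) = -6*(4 + 7*(-5)) = -6*(4 - 35) = -6*(-31) = 186)
q(c)/W = 186/(-20972) = 186*(-1/20972) = -93/10486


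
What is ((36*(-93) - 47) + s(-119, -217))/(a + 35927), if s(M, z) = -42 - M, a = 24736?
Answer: -1106/20221 ≈ -0.054696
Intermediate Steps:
((36*(-93) - 47) + s(-119, -217))/(a + 35927) = ((36*(-93) - 47) + (-42 - 1*(-119)))/(24736 + 35927) = ((-3348 - 47) + (-42 + 119))/60663 = (-3395 + 77)*(1/60663) = -3318*1/60663 = -1106/20221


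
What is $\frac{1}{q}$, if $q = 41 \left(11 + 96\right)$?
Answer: $\frac{1}{4387} \approx 0.00022795$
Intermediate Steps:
$q = 4387$ ($q = 41 \cdot 107 = 4387$)
$\frac{1}{q} = \frac{1}{4387}$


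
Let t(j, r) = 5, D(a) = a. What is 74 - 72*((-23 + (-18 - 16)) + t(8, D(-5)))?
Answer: 3818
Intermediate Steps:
74 - 72*((-23 + (-18 - 16)) + t(8, D(-5))) = 74 - 72*((-23 + (-18 - 16)) + 5) = 74 - 72*((-23 - 34) + 5) = 74 - 72*(-57 + 5) = 74 - 72*(-52) = 74 + 3744 = 3818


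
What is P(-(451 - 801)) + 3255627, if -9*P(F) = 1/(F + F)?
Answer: 20510450099/6300 ≈ 3.2556e+6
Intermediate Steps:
P(F) = -1/(18*F) (P(F) = -1/(9*(F + F)) = -1/(2*F)/9 = -1/(18*F))
P(-(451 - 801)) + 3255627 = -(-1/(451 - 801))/18 + 3255627 = -1/(18*((-1*(-350)))) + 3255627 = -1/18/350 + 3255627 = -1/18*1/350 + 3255627 = -1/6300 + 3255627 = 20510450099/6300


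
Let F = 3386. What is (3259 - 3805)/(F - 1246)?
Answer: -273/1070 ≈ -0.25514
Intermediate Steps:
(3259 - 3805)/(F - 1246) = (3259 - 3805)/(3386 - 1246) = -546/2140 = -546*1/2140 = -273/1070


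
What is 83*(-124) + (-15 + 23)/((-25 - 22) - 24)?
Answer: -730740/71 ≈ -10292.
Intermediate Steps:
83*(-124) + (-15 + 23)/((-25 - 22) - 24) = -10292 + 8/(-47 - 24) = -10292 + 8/(-71) = -10292 + 8*(-1/71) = -10292 - 8/71 = -730740/71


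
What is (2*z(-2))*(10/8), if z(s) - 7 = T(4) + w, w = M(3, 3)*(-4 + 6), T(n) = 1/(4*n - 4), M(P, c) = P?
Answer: 785/24 ≈ 32.708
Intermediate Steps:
T(n) = 1/(-4 + 4*n)
w = 6 (w = 3*(-4 + 6) = 3*2 = 6)
z(s) = 157/12 (z(s) = 7 + (1/(4*(-1 + 4)) + 6) = 7 + ((¼)/3 + 6) = 7 + ((¼)*(⅓) + 6) = 7 + (1/12 + 6) = 7 + 73/12 = 157/12)
(2*z(-2))*(10/8) = (2*(157/12))*(10/8) = 157*(10*(⅛))/6 = (157/6)*(5/4) = 785/24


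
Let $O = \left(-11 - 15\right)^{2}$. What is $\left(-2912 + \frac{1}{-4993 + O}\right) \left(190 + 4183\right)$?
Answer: $- \frac{54973442165}{4317} \approx -1.2734 \cdot 10^{7}$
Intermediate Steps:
$O = 676$ ($O = \left(-26\right)^{2} = 676$)
$\left(-2912 + \frac{1}{-4993 + O}\right) \left(190 + 4183\right) = \left(-2912 + \frac{1}{-4993 + 676}\right) \left(190 + 4183\right) = \left(-2912 + \frac{1}{-4317}\right) 4373 = \left(-2912 - \frac{1}{4317}\right) 4373 = \left(- \frac{12571105}{4317}\right) 4373 = - \frac{54973442165}{4317}$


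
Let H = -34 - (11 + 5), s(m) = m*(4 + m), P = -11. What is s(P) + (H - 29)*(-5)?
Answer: 472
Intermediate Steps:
H = -50 (H = -34 - 1*16 = -34 - 16 = -50)
s(P) + (H - 29)*(-5) = -11*(4 - 11) + (-50 - 29)*(-5) = -11*(-7) - 79*(-5) = 77 + 395 = 472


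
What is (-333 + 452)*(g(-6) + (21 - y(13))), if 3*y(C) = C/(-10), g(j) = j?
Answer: 55097/30 ≈ 1836.6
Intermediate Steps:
y(C) = -C/30 (y(C) = (C/(-10))/3 = (C*(-⅒))/3 = (-C/10)/3 = -C/30)
(-333 + 452)*(g(-6) + (21 - y(13))) = (-333 + 452)*(-6 + (21 - (-1)*13/30)) = 119*(-6 + (21 - 1*(-13/30))) = 119*(-6 + (21 + 13/30)) = 119*(-6 + 643/30) = 119*(463/30) = 55097/30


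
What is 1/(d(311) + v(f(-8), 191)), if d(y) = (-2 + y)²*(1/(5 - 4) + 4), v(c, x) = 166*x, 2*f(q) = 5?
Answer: 1/509111 ≈ 1.9642e-6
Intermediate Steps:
f(q) = 5/2 (f(q) = (½)*5 = 5/2)
d(y) = 5*(-2 + y)² (d(y) = (-2 + y)²*(1/1 + 4) = (-2 + y)²*(1 + 4) = (-2 + y)²*5 = 5*(-2 + y)²)
1/(d(311) + v(f(-8), 191)) = 1/(5*(-2 + 311)² + 166*191) = 1/(5*309² + 31706) = 1/(5*95481 + 31706) = 1/(477405 + 31706) = 1/509111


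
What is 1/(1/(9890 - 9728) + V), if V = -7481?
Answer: -162/1211921 ≈ -0.00013367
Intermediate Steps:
1/(1/(9890 - 9728) + V) = 1/(1/(9890 - 9728) - 7481) = 1/(1/162 - 7481) = 1/(-1211921/162) = -162/1211921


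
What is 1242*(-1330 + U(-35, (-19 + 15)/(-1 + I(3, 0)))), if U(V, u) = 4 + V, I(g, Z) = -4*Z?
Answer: -1690362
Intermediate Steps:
1242*(-1330 + U(-35, (-19 + 15)/(-1 + I(3, 0)))) = 1242*(-1330 + (4 - 35)) = 1242*(-1330 - 31) = 1242*(-1361) = -1690362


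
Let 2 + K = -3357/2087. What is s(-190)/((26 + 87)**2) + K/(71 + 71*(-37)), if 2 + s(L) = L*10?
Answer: -10049812205/68114596068 ≈ -0.14754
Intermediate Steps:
K = -7531/2087 (K = -2 - 3357/2087 = -7531/2087 ≈ -3.6085)
s(L) = -2 + 10*L (s(L) = -2 + L*10 = -2 + 10*L)
s(-190)/((26 + 87)**2) + K/(71 + 71*(-37)) = (-2 + 10*(-190))/((26 + 87)**2) - 7531/(2087*(71 + 71*(-37))) = (-2 - 1900)/(113**2) - 7531/(2087*(71 - 2627)) = -1902/12769 - 7531/2087/(-2556) = -1902*1/12769 - 7531/2087*(-1/2556) = -1902/12769 + 7531/5334372 = -10049812205/68114596068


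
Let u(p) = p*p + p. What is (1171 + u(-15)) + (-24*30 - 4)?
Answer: 657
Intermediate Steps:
u(p) = p + p² (u(p) = p² + p = p + p²)
(1171 + u(-15)) + (-24*30 - 4) = (1171 - 15*(1 - 15)) + (-24*30 - 4) = (1171 - 15*(-14)) + (-720 - 4) = (1171 + 210) - 724 = 1381 - 724 = 657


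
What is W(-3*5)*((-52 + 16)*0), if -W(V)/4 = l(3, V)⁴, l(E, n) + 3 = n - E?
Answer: 0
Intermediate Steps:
l(E, n) = -3 + n - E (l(E, n) = -3 + (n - E) = -3 + n - E)
W(V) = -4*(-6 + V)⁴ (W(V) = -4*(-3 + V - 1*3)⁴ = -4*(-3 + V - 3)⁴ = -4*(-6 + V)⁴)
W(-3*5)*((-52 + 16)*0) = (-4*(-6 - 3*5)⁴)*((-52 + 16)*0) = (-4*(-6 - 15)⁴)*(-36*0) = -4*(-21)⁴*0 = -4*194481*0 = -777924*0 = 0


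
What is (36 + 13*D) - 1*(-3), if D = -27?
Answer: -312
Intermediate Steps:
(36 + 13*D) - 1*(-3) = (36 + 13*(-27)) - 1*(-3) = (36 - 351) + 3 = -315 + 3 = -312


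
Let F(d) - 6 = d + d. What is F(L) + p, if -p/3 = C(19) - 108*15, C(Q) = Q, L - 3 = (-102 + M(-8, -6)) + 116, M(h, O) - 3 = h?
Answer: 4833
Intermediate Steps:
M(h, O) = 3 + h
L = 12 (L = 3 + ((-102 + (3 - 8)) + 116) = 3 + ((-102 - 5) + 116) = 3 + (-107 + 116) = 3 + 9 = 12)
F(d) = 6 + 2*d (F(d) = 6 + (d + d) = 6 + 2*d)
p = 4803 (p = -3*(19 - 108*15) = -3*(19 - 54*30) = -3*(19 - 1620) = -3*(-1601) = 4803)
F(L) + p = (6 + 2*12) + 4803 = (6 + 24) + 4803 = 30 + 4803 = 4833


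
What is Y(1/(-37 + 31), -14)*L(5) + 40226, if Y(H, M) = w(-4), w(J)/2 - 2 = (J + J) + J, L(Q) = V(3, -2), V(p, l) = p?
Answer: 40166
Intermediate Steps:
L(Q) = 3
w(J) = 4 + 6*J (w(J) = 4 + 2*((J + J) + J) = 4 + 2*(2*J + J) = 4 + 2*(3*J) = 4 + 6*J)
Y(H, M) = -20 (Y(H, M) = 4 + 6*(-4) = 4 - 24 = -20)
Y(1/(-37 + 31), -14)*L(5) + 40226 = -20*3 + 40226 = -60 + 40226 = 40166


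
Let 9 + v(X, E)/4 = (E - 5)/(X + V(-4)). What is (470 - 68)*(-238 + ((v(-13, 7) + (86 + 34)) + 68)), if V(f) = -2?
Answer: -173932/5 ≈ -34786.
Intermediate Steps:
v(X, E) = -36 + 4*(-5 + E)/(-2 + X) (v(X, E) = -36 + 4*((E - 5)/(X - 2)) = -36 + 4*((-5 + E)/(-2 + X)) = -36 + 4*(-5 + E)/(-2 + X))
(470 - 68)*(-238 + ((v(-13, 7) + (86 + 34)) + 68)) = (470 - 68)*(-238 + ((4*(13 + 7 - 9*(-13))/(-2 - 13) + (86 + 34)) + 68)) = 402*(-238 + ((4*(13 + 7 + 117)/(-15) + 120) + 68)) = 402*(-238 + ((4*(-1/15)*137 + 120) + 68)) = 402*(-238 + ((-548/15 + 120) + 68)) = 402*(-238 + (1252/15 + 68)) = 402*(-238 + 2272/15) = 402*(-1298/15) = -173932/5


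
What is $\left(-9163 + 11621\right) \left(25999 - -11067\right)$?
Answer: $91108228$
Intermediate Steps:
$\left(-9163 + 11621\right) \left(25999 - -11067\right) = 2458 \left(25999 + \left(11130 - 63\right)\right) = 2458 \left(25999 + 11067\right) = 2458 \cdot 37066 = 91108228$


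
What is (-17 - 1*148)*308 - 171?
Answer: -50991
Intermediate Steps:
(-17 - 1*148)*308 - 171 = (-17 - 148)*308 - 171 = -165*308 - 171 = -50820 - 171 = -50991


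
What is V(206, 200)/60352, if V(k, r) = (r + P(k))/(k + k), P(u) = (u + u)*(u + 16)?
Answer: 5729/1554064 ≈ 0.0036865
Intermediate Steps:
P(u) = 2*u*(16 + u) (P(u) = (2*u)*(16 + u) = 2*u*(16 + u))
V(k, r) = (r + 2*k*(16 + k))/(2*k) (V(k, r) = (r + 2*k*(16 + k))/(k + k) = (r + 2*k*(16 + k))/((2*k)) = (r + 2*k*(16 + k))*(1/(2*k)) = (r + 2*k*(16 + k))/(2*k))
V(206, 200)/60352 = (16 + 206 + (½)*200/206)/60352 = (16 + 206 + (½)*200*(1/206))*(1/60352) = (16 + 206 + 50/103)*(1/60352) = (22916/103)*(1/60352) = 5729/1554064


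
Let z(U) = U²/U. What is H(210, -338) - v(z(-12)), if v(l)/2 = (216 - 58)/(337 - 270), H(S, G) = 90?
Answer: 5714/67 ≈ 85.284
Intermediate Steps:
z(U) = U
v(l) = 316/67 (v(l) = 2*((216 - 58)/(337 - 270)) = 2*(158/67) = 316/67)
H(210, -338) - v(z(-12)) = 90 - 1*316/67 = 90 - 316/67 = 5714/67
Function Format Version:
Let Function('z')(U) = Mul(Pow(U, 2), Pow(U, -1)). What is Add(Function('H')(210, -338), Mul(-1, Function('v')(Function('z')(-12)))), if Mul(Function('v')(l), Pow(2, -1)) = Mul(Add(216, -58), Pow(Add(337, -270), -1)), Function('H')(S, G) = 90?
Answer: Rational(5714, 67) ≈ 85.284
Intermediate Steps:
Function('z')(U) = U
Function('v')(l) = Rational(316, 67) (Function('v')(l) = Mul(2, Mul(Add(216, -58), Pow(Add(337, -270), -1))) = Mul(2, Mul(158, Pow(67, -1))) = Mul(2, Mul(158, Rational(1, 67))) = Mul(2, Rational(158, 67)) = Rational(316, 67))
Add(Function('H')(210, -338), Mul(-1, Function('v')(Function('z')(-12)))) = Add(90, Mul(-1, Rational(316, 67))) = Add(90, Rational(-316, 67)) = Rational(5714, 67)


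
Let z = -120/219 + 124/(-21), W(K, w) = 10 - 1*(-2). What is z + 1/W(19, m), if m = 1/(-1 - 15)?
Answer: -13019/2044 ≈ -6.3694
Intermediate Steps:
m = -1/16 (m = 1/(-16) = -1/16 ≈ -0.062500)
W(K, w) = 12 (W(K, w) = 10 + 2 = 12)
z = -9892/1533 (z = -120*1/219 + 124*(-1/21) = -40/73 - 124/21 = -9892/1533 ≈ -6.4527)
z + 1/W(19, m) = -9892/1533 + 1/12 = -13019/2044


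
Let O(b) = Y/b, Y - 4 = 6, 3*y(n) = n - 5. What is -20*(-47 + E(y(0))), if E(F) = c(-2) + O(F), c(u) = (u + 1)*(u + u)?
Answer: 980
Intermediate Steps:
y(n) = -5/3 + n/3 (y(n) = (n - 5)/3 = (-5 + n)/3 = -5/3 + n/3)
Y = 10 (Y = 4 + 6 = 10)
c(u) = 2*u*(1 + u) (c(u) = (1 + u)*(2*u) = 2*u*(1 + u))
O(b) = 10/b
E(F) = 4 + 10/F (E(F) = 2*(-2)*(1 - 2) + 10/F = 2*(-2)*(-1) + 10/F = 4 + 10/F)
-20*(-47 + E(y(0))) = -20*(-47 + (4 + 10/(-5/3 + (1/3)*0))) = -20*(-47 + (4 + 10/(-5/3 + 0))) = -20*(-47 + (4 + 10/(-5/3))) = -20*(-47 + (4 + 10*(-3/5))) = -20*(-47 + (4 - 6)) = -20*(-47 - 2) = -20*(-49) = 980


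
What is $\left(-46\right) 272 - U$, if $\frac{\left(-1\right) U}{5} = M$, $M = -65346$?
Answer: $-339242$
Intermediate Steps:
$U = 326730$ ($U = \left(-5\right) \left(-65346\right) = 326730$)
$\left(-46\right) 272 - U = \left(-46\right) 272 - 326730 = -12512 - 326730 = -339242$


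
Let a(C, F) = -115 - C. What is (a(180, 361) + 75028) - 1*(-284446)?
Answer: 359179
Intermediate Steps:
(a(180, 361) + 75028) - 1*(-284446) = ((-115 - 1*180) + 75028) - 1*(-284446) = ((-115 - 180) + 75028) + 284446 = (-295 + 75028) + 284446 = 74733 + 284446 = 359179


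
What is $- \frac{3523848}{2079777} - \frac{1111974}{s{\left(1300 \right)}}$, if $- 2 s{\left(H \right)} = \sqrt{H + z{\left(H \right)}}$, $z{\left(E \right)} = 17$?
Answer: $- \frac{1174616}{693259} + \frac{741316 \sqrt{1317}}{439} \approx 61280.0$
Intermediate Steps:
$s{\left(H \right)} = - \frac{\sqrt{17 + H}}{2}$ ($s{\left(H \right)} = - \frac{\sqrt{H + 17}}{2} = - \frac{\sqrt{17 + H}}{2}$)
$- \frac{3523848}{2079777} - \frac{1111974}{s{\left(1300 \right)}} = - \frac{3523848}{2079777} - \frac{1111974}{\left(- \frac{1}{2}\right) \sqrt{17 + 1300}} = \left(-3523848\right) \frac{1}{2079777} - \frac{1111974}{\left(- \frac{1}{2}\right) \sqrt{1317}} = - \frac{1174616}{693259} - 1111974 \left(- \frac{2 \sqrt{1317}}{1317}\right) = - \frac{1174616}{693259} + \frac{741316 \sqrt{1317}}{439}$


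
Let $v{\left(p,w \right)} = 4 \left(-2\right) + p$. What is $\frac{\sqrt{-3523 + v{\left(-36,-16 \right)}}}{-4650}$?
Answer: $- \frac{i \sqrt{3567}}{4650} \approx - 0.012844 i$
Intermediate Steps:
$v{\left(p,w \right)} = -8 + p$
$\frac{\sqrt{-3523 + v{\left(-36,-16 \right)}}}{-4650} = \frac{\sqrt{-3523 - 44}}{-4650} = \sqrt{-3523 - 44} \left(- \frac{1}{4650}\right) = \sqrt{-3567} \left(- \frac{1}{4650}\right) = i \sqrt{3567} \left(- \frac{1}{4650}\right) = - \frac{i \sqrt{3567}}{4650}$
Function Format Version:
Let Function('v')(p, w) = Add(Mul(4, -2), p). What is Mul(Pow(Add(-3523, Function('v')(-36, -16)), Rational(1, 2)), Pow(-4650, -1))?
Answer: Mul(Rational(-1, 4650), I, Pow(3567, Rational(1, 2))) ≈ Mul(-0.012844, I)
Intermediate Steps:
Function('v')(p, w) = Add(-8, p)
Mul(Pow(Add(-3523, Function('v')(-36, -16)), Rational(1, 2)), Pow(-4650, -1)) = Mul(Pow(Add(-3523, Add(-8, -36)), Rational(1, 2)), Pow(-4650, -1)) = Mul(Pow(Add(-3523, -44), Rational(1, 2)), Rational(-1, 4650)) = Mul(Pow(-3567, Rational(1, 2)), Rational(-1, 4650)) = Mul(Mul(I, Pow(3567, Rational(1, 2))), Rational(-1, 4650)) = Mul(Rational(-1, 4650), I, Pow(3567, Rational(1, 2)))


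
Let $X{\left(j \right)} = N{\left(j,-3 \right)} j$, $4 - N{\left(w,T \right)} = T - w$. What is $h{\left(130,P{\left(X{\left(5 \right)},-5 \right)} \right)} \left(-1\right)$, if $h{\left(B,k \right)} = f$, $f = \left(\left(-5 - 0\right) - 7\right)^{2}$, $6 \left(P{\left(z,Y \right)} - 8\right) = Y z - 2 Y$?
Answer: $-144$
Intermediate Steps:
$N{\left(w,T \right)} = 4 + w - T$ ($N{\left(w,T \right)} = 4 - \left(T - w\right) = 4 + w - T$)
$X{\left(j \right)} = j \left(7 + j\right)$ ($X{\left(j \right)} = \left(4 + j - -3\right) j = \left(4 + j + 3\right) j = \left(7 + j\right) j = j \left(7 + j\right)$)
$P{\left(z,Y \right)} = 8 - \frac{Y}{3} + \frac{Y z}{6}$ ($P{\left(z,Y \right)} = 8 + \frac{Y z - 2 Y}{6} = 8 + \frac{- 2 Y + Y z}{6} = 8 + \left(- \frac{Y}{3} + \frac{Y z}{6}\right) = 8 - \frac{Y}{3} + \frac{Y z}{6}$)
$f = 144$ ($f = \left(\left(-5 + 0\right) - 7\right)^{2} = \left(-5 - 7\right)^{2} = \left(-12\right)^{2} = 144$)
$h{\left(B,k \right)} = 144$
$h{\left(130,P{\left(X{\left(5 \right)},-5 \right)} \right)} \left(-1\right) = 144 \left(-1\right) = -144$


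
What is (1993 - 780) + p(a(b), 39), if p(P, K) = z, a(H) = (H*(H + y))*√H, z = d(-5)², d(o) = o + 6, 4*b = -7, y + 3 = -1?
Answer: 1214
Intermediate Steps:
y = -4 (y = -3 - 1 = -4)
b = -7/4 (b = (¼)*(-7) = -7/4 ≈ -1.7500)
d(o) = 6 + o
z = 1 (z = (6 - 5)² = 1² = 1)
a(H) = H^(3/2)*(-4 + H) (a(H) = (H*(H - 4))*√H = (H*(-4 + H))*√H = H^(3/2)*(-4 + H))
p(P, K) = 1
(1993 - 780) + p(a(b), 39) = (1993 - 780) + 1 = 1213 + 1 = 1214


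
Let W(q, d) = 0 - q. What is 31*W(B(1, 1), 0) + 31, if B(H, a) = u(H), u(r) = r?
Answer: 0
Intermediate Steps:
B(H, a) = H
W(q, d) = -q
31*W(B(1, 1), 0) + 31 = 31*(-1*1) + 31 = 31*(-1) + 31 = -31 + 31 = 0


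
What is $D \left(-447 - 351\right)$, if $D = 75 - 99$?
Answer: $19152$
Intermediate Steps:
$D = -24$
$D \left(-447 - 351\right) = - 24 \left(-447 - 351\right) = \left(-24\right) \left(-798\right) = 19152$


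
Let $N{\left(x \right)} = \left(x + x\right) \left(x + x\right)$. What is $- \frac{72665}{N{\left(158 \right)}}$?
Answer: $- \frac{72665}{99856} \approx -0.7277$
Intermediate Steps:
$N{\left(x \right)} = 4 x^{2}$ ($N{\left(x \right)} = 2 x 2 x = 4 x^{2}$)
$- \frac{72665}{N{\left(158 \right)}} = - \frac{72665}{4 \cdot 158^{2}} = - \frac{72665}{4 \cdot 24964} = - \frac{72665}{99856}$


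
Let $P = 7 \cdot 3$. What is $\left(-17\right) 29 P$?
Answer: $-10353$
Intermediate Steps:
$P = 21$
$\left(-17\right) 29 P = \left(-17\right) 29 \cdot 21 = \left(-493\right) 21 = -10353$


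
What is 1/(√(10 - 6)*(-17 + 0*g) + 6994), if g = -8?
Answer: 1/6960 ≈ 0.00014368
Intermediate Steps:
1/(√(10 - 6)*(-17 + 0*g) + 6994) = 1/(√(10 - 6)*(-17 + 0*(-8)) + 6994) = 1/(√4*(-17 + 0) + 6994) = 1/(2*(-17) + 6994) = 1/(-34 + 6994) = 1/6960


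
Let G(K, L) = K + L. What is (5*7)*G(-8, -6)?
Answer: -490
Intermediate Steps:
(5*7)*G(-8, -6) = (5*7)*(-8 - 6) = 35*(-14) = -490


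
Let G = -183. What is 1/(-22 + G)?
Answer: -1/205 ≈ -0.0048781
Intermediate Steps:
1/(-22 + G) = 1/(-22 - 183) = 1/(-205) = -1/205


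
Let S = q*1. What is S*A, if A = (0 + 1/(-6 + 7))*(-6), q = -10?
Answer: 60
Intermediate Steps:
S = -10 (S = -10*1 = -10)
A = -6 (A = (0 + 1/1)*(-6) = (0 + 1)*(-6) = 1*(-6) = -6)
S*A = -10*(-6) = 60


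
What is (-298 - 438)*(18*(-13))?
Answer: 172224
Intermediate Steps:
(-298 - 438)*(18*(-13)) = -736*(-234) = 172224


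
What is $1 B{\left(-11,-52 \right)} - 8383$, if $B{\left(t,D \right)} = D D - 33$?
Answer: $-5712$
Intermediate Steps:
$B{\left(t,D \right)} = -33 + D^{2}$ ($B{\left(t,D \right)} = D^{2} - 33 = -33 + D^{2}$)
$1 B{\left(-11,-52 \right)} - 8383 = 1 \left(-33 + \left(-52\right)^{2}\right) - 8383 = 1 \left(-33 + 2704\right) - 8383 = 1 \cdot 2671 - 8383 = 2671 - 8383 = -5712$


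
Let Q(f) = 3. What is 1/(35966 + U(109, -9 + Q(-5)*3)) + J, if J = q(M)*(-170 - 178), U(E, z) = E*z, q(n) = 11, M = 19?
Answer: -137677847/35966 ≈ -3828.0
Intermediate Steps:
J = -3828 (J = 11*(-170 - 178) = 11*(-348) = -3828)
1/(35966 + U(109, -9 + Q(-5)*3)) + J = 1/(35966 + 109*(-9 + 3*3)) - 3828 = 1/(35966 + 109*(-9 + 9)) - 3828 = 1/(35966 + 109*0) - 3828 = 1/(35966 + 0) - 3828 = 1/35966 - 3828 = -137677847/35966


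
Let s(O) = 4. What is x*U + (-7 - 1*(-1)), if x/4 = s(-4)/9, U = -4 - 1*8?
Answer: -82/3 ≈ -27.333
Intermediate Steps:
U = -12 (U = -4 - 8 = -12)
x = 16/9 (x = 4*(4/9) = 16/9 ≈ 1.7778)
x*U + (-7 - 1*(-1)) = (16/9)*(-12) + (-7 - 1*(-1)) = -64/3 + (-7 + 1) = -64/3 - 6 = -82/3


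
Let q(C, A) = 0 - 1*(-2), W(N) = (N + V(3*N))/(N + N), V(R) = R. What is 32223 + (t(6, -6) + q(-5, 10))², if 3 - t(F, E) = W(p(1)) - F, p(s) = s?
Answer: 32304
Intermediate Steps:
W(N) = 2 (W(N) = (N + 3*N)/(N + N) = (4*N)/((2*N)) = (4*N)*(1/(2*N)) = 2)
q(C, A) = 2 (q(C, A) = 0 + 2 = 2)
t(F, E) = 1 + F (t(F, E) = 3 - (2 - F) = 3 + (-2 + F) = 1 + F)
32223 + (t(6, -6) + q(-5, 10))² = 32223 + ((1 + 6) + 2)² = 32223 + (7 + 2)² = 32223 + 9² = 32223 + 81 = 32304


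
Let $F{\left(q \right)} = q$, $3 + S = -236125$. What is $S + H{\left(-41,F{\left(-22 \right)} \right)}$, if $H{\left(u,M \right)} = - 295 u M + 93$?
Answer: $-502125$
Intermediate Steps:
$S = -236128$ ($S = -3 - 236125 = -236128$)
$H{\left(u,M \right)} = 93 - 295 M u$ ($H{\left(u,M \right)} = - 295 M u + 93 = 93 - 295 M u$)
$S + H{\left(-41,F{\left(-22 \right)} \right)} = -236128 + \left(93 - \left(-6490\right) \left(-41\right)\right) = -236128 + \left(93 - 266090\right) = -236128 - 265997 = -502125$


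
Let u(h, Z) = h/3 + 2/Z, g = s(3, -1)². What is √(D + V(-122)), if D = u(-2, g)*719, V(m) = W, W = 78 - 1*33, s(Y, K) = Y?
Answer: I*√2471/3 ≈ 16.57*I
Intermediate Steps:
W = 45 (W = 78 - 33 = 45)
V(m) = 45
g = 9 (g = 3² = 9)
u(h, Z) = 2/Z + h/3 (u(h, Z) = h*(⅓) + 2/Z = h/3 + 2/Z = 2/Z + h/3)
D = -2876/9 (D = (2/9 + (⅓)*(-2))*719 = (2*(⅑) - ⅔)*719 = (2/9 - ⅔)*719 = -4/9*719 = -2876/9 ≈ -319.56)
√(D + V(-122)) = √(-2876/9 + 45) = √(-2471/9) = I*√2471/3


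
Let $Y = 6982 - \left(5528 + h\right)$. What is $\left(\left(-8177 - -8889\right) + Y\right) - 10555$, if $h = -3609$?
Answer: $-4780$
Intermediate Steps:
$Y = 5063$ ($Y = 6982 - 1919 = 5063$)
$\left(\left(-8177 - -8889\right) + Y\right) - 10555 = \left(\left(-8177 - -8889\right) + 5063\right) - 10555 = \left(\left(-8177 + 8889\right) + 5063\right) - 10555 = \left(712 + 5063\right) - 10555 = 5775 - 10555 = -4780$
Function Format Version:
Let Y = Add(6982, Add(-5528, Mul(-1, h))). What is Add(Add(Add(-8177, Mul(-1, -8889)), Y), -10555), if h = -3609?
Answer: -4780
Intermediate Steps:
Y = 5063 (Y = Add(6982, Add(-5528, Mul(-1, -3609))) = Add(6982, Add(-5528, 3609)) = Add(6982, -1919) = 5063)
Add(Add(Add(-8177, Mul(-1, -8889)), Y), -10555) = Add(Add(Add(-8177, Mul(-1, -8889)), 5063), -10555) = Add(Add(Add(-8177, 8889), 5063), -10555) = Add(Add(712, 5063), -10555) = Add(5775, -10555) = -4780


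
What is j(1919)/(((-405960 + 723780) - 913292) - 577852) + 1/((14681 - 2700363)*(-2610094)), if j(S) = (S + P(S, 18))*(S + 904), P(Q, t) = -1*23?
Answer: -3126645919456189895/685405278670857916 ≈ -4.5617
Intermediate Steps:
P(Q, t) = -23
j(S) = (-23 + S)*(904 + S) (j(S) = (S - 23)*(S + 904) = (-23 + S)*(904 + S))
j(1919)/(((-405960 + 723780) - 913292) - 577852) + 1/((14681 - 2700363)*(-2610094)) = (-20792 + 1919² + 881*1919)/(((-405960 + 723780) - 913292) - 577852) + 1/((14681 - 2700363)*(-2610094)) = (-20792 + 3682561 + 1690639)/((317820 - 913292) - 577852) - 1/2610094/(-2685682) = 5352408/(-595472 - 577852) - 1/2685682*(-1/2610094) = 5352408/(-1173324) + 1/7009882474108 = 5352408*(-1/1173324) + 1/7009882474108 = -446034/97777 + 1/7009882474108 = -3126645919456189895/685405278670857916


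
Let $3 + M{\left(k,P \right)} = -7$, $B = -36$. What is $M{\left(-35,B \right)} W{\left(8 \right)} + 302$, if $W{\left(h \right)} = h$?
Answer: $222$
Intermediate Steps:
$M{\left(k,P \right)} = -10$ ($M{\left(k,P \right)} = -3 - 7 = -10$)
$M{\left(-35,B \right)} W{\left(8 \right)} + 302 = \left(-10\right) 8 + 302 = -80 + 302 = 222$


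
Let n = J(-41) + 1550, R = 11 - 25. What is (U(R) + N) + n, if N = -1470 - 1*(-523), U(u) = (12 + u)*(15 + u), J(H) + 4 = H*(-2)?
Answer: 679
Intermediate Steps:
R = -14
J(H) = -4 - 2*H (J(H) = -4 + H*(-2) = -4 - 2*H)
N = -947 (N = -1470 + 523 = -947)
n = 1628 (n = (-4 - 2*(-41)) + 1550 = (-4 + 82) + 1550 = 78 + 1550 = 1628)
(U(R) + N) + n = ((180 + (-14)² + 27*(-14)) - 947) + 1628 = ((180 + 196 - 378) - 947) + 1628 = (-2 - 947) + 1628 = -949 + 1628 = 679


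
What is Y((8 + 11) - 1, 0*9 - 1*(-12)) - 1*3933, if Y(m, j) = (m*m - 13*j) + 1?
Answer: -3764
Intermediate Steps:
Y(m, j) = 1 + m**2 - 13*j (Y(m, j) = (m**2 - 13*j) + 1 = 1 + m**2 - 13*j)
Y((8 + 11) - 1, 0*9 - 1*(-12)) - 1*3933 = (1 + ((8 + 11) - 1)**2 - 13*(0*9 - 1*(-12))) - 1*3933 = (1 + (19 - 1)**2 - 13*(0 + 12)) - 3933 = (1 + 18**2 - 13*12) - 3933 = (1 + 324 - 156) - 3933 = 169 - 3933 = -3764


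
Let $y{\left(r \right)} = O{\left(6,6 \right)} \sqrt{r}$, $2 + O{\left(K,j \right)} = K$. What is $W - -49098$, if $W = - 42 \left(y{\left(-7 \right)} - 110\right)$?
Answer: $53718 - 168 i \sqrt{7} \approx 53718.0 - 444.49 i$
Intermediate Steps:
$O{\left(K,j \right)} = -2 + K$
$y{\left(r \right)} = 4 \sqrt{r}$ ($y{\left(r \right)} = \left(-2 + 6\right) \sqrt{r} = 4 \sqrt{r}$)
$W = 4620 - 168 i \sqrt{7}$ ($W = - 42 \left(4 \sqrt{-7} - 110\right) = - 42 \left(4 i \sqrt{7} - 110\right) = - 42 \left(-110 + 4 i \sqrt{7}\right) = 4620 - 168 i \sqrt{7} \approx 4620.0 - 444.49 i$)
$W - -49098 = \left(4620 - 168 i \sqrt{7}\right) - -49098 = \left(4620 - 168 i \sqrt{7}\right) + 49098 = 53718 - 168 i \sqrt{7}$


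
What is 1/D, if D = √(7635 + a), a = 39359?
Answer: √46994/46994 ≈ 0.0046130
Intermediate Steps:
D = √46994 (D = √(7635 + 39359) = √46994 ≈ 216.78)
1/D = 1/(√46994) = √46994/46994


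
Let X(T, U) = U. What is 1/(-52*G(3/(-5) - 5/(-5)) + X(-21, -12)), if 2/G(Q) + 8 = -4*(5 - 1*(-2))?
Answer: -9/82 ≈ -0.10976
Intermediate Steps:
G(Q) = -1/18 (G(Q) = 2/(-8 - 4*(5 - 1*(-2))) = 2/(-8 - 4*(5 + 2)) = 2/(-8 - 4*7) = 2/(-8 - 28) = 2/(-36) = 2*(-1/36) = -1/18)
1/(-52*G(3/(-5) - 5/(-5)) + X(-21, -12)) = 1/(-52*(-1/18) - 12) = 1/(26/9 - 12) = 1/(-82/9) = -9/82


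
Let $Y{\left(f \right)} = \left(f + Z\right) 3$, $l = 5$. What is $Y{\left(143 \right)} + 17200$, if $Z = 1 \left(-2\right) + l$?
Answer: $17638$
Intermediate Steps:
$Z = 3$ ($Z = 1 \left(-2\right) + 5 = -2 + 5 = 3$)
$Y{\left(f \right)} = 9 + 3 f$ ($Y{\left(f \right)} = \left(f + 3\right) 3 = \left(3 + f\right) 3 = 9 + 3 f$)
$Y{\left(143 \right)} + 17200 = \left(9 + 3 \cdot 143\right) + 17200 = \left(9 + 429\right) + 17200 = 438 + 17200 = 17638$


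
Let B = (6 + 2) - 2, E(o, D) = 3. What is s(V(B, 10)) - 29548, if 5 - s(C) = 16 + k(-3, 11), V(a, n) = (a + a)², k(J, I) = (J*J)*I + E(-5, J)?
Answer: -29661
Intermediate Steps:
k(J, I) = 3 + I*J² (k(J, I) = (J*J)*I + 3 = J²*I + 3 = I*J² + 3 = 3 + I*J²)
B = 6 (B = 8 - 2 = 6)
V(a, n) = 4*a² (V(a, n) = (2*a)² = 4*a²)
s(C) = -113 (s(C) = 5 - (16 + (3 + 11*(-3)²)) = 5 - (16 + (3 + 11*9)) = 5 - (16 + (3 + 99)) = 5 - (16 + 102) = 5 - 1*118 = 5 - 118 = -113)
s(V(B, 10)) - 29548 = -113 - 29548 = -29661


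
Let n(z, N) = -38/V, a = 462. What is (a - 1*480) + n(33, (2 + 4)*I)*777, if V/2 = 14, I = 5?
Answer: -2145/2 ≈ -1072.5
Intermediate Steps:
V = 28 (V = 2*14 = 28)
n(z, N) = -19/14 (n(z, N) = -38/28 = -38*1/28 = -19/14)
(a - 1*480) + n(33, (2 + 4)*I)*777 = (462 - 1*480) - 19/14*777 = (462 - 480) - 2109/2 = -18 - 2109/2 = -2145/2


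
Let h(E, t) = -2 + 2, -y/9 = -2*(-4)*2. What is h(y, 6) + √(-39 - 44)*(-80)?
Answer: -80*I*√83 ≈ -728.83*I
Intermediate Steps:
y = -144 (y = -9*(-2*(-4))*2 = -72*2 = -9*16 = -144)
h(E, t) = 0
h(y, 6) + √(-39 - 44)*(-80) = 0 + √(-39 - 44)*(-80) = 0 + √(-83)*(-80) = 0 + (I*√83)*(-80) = 0 - 80*I*√83 = -80*I*√83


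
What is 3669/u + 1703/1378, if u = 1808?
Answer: 312881/95824 ≈ 3.2652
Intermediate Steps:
3669/u + 1703/1378 = 3669/1808 + 1703/1378 = 3669*(1/1808) + 1703*(1/1378) = 3669/1808 + 131/106 = 312881/95824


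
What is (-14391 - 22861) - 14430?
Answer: -51682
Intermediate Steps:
(-14391 - 22861) - 14430 = -37252 - 14430 = -51682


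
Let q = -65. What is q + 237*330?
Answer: 78145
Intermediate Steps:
q + 237*330 = -65 + 237*330 = -65 + 78210 = 78145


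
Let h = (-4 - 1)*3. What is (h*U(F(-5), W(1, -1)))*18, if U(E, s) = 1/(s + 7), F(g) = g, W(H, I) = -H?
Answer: -45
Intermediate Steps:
h = -15 (h = -5*3 = -15)
U(E, s) = 1/(7 + s)
(h*U(F(-5), W(1, -1)))*18 = -15/(7 - 1*1)*18 = -15/(7 - 1)*18 = -15/6*18 = -15*1/6*18 = -5/2*18 = -45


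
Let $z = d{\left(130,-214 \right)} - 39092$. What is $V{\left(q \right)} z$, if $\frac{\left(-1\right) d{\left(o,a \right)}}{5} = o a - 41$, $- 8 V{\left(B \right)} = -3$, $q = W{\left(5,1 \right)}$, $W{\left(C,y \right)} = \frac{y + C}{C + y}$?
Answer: $\frac{300639}{8} \approx 37580.0$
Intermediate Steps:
$W{\left(C,y \right)} = 1$ ($W{\left(C,y \right)} = \frac{C + y}{C + y} = 1$)
$q = 1$
$V{\left(B \right)} = \frac{3}{8}$ ($V{\left(B \right)} = \left(- \frac{1}{8}\right) \left(-3\right) = \frac{3}{8}$)
$d{\left(o,a \right)} = 205 - 5 a o$ ($d{\left(o,a \right)} = - 5 \left(o a - 41\right) = - 5 \left(a o - 41\right) = - 5 \left(-41 + a o\right) = 205 - 5 a o$)
$z = 100213$ ($z = \left(205 - \left(-1070\right) 130\right) - 39092 = \left(205 + 139100\right) - 39092 = 139305 - 39092 = 100213$)
$V{\left(q \right)} z = \frac{3}{8} \cdot 100213 = \frac{300639}{8}$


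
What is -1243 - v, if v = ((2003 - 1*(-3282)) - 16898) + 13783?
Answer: -3413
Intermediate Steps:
v = 2170 (v = ((2003 + 3282) - 16898) + 13783 = (5285 - 16898) + 13783 = -11613 + 13783 = 2170)
-1243 - v = -1243 - 1*2170 = -1243 - 2170 = -3413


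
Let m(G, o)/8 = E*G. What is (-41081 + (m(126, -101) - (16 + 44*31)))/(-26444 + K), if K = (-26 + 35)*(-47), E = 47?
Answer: -4915/26867 ≈ -0.18294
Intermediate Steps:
m(G, o) = 376*G (m(G, o) = 8*(47*G) = 376*G)
K = -423 (K = 9*(-47) = -423)
(-41081 + (m(126, -101) - (16 + 44*31)))/(-26444 + K) = (-41081 + (376*126 - (16 + 44*31)))/(-26444 - 423) = (-41081 + (47376 - (16 + 1364)))/(-26867) = (-41081 + (47376 - 1*1380))*(-1/26867) = (-41081 + (47376 - 1380))*(-1/26867) = (-41081 + 45996)*(-1/26867) = 4915*(-1/26867) = -4915/26867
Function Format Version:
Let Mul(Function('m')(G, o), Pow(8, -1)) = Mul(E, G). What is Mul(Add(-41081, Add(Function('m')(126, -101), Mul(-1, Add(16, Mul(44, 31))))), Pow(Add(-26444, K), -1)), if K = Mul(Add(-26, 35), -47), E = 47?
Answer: Rational(-4915, 26867) ≈ -0.18294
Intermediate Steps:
Function('m')(G, o) = Mul(376, G) (Function('m')(G, o) = Mul(8, Mul(47, G)) = Mul(376, G))
K = -423 (K = Mul(9, -47) = -423)
Mul(Add(-41081, Add(Function('m')(126, -101), Mul(-1, Add(16, Mul(44, 31))))), Pow(Add(-26444, K), -1)) = Mul(Add(-41081, Add(Mul(376, 126), Mul(-1, Add(16, Mul(44, 31))))), Pow(Add(-26444, -423), -1)) = Mul(Add(-41081, Add(47376, Mul(-1, Add(16, 1364)))), Pow(-26867, -1)) = Mul(Add(-41081, Add(47376, Mul(-1, 1380))), Rational(-1, 26867)) = Mul(Add(-41081, Add(47376, -1380)), Rational(-1, 26867)) = Mul(Add(-41081, 45996), Rational(-1, 26867)) = Mul(4915, Rational(-1, 26867)) = Rational(-4915, 26867)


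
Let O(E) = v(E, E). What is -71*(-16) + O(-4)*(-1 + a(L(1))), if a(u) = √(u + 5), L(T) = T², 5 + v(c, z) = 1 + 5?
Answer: 1135 + √6 ≈ 1137.4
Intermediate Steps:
v(c, z) = 1 (v(c, z) = -5 + (1 + 5) = -5 + 6 = 1)
O(E) = 1
a(u) = √(5 + u)
-71*(-16) + O(-4)*(-1 + a(L(1))) = -71*(-16) + 1*(-1 + √(5 + 1²)) = 1136 + 1*(-1 + √(5 + 1)) = 1136 + 1*(-1 + √6) = 1136 + (-1 + √6) = 1135 + √6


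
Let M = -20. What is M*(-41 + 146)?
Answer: -2100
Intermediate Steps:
M*(-41 + 146) = -20*(-41 + 146) = -20*105 = -2100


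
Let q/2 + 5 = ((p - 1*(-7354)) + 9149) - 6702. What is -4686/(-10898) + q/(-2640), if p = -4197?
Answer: -2492381/653880 ≈ -3.8117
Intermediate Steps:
q = 11198 (q = -10 + 2*(((-4197 - 1*(-7354)) + 9149) - 6702) = -10 + 2*(((-4197 + 7354) + 9149) - 6702) = -10 + 2*((3157 + 9149) - 6702) = -10 + 2*(12306 - 6702) = -10 + 2*5604 = -10 + 11208 = 11198)
-4686/(-10898) + q/(-2640) = -4686/(-10898) + 11198/(-2640) = -4686*(-1/10898) + 11198*(-1/2640) = 2343/5449 - 509/120 = -2492381/653880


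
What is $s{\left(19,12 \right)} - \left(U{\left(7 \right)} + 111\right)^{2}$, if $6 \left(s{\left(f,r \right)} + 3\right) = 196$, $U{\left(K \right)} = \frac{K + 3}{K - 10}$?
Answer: $- \frac{104062}{9} \approx -11562.0$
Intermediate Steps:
$U{\left(K \right)} = \frac{3 + K}{-10 + K}$
$s{\left(f,r \right)} = \frac{89}{3}$ ($s{\left(f,r \right)} = -3 + \frac{1}{6} \cdot 196 = -3 + \frac{98}{3} = \frac{89}{3}$)
$s{\left(19,12 \right)} - \left(U{\left(7 \right)} + 111\right)^{2} = \frac{89}{3} - \left(\frac{3 + 7}{-10 + 7} + 111\right)^{2} = \frac{89}{3} - \left(\frac{1}{-3} \cdot 10 + 111\right)^{2} = \frac{89}{3} - \left(\left(- \frac{1}{3}\right) 10 + 111\right)^{2} = \frac{89}{3} - \left(- \frac{10}{3} + 111\right)^{2} = \frac{89}{3} - \left(\frac{323}{3}\right)^{2} = \frac{89}{3} - \frac{104329}{9} = - \frac{104062}{9}$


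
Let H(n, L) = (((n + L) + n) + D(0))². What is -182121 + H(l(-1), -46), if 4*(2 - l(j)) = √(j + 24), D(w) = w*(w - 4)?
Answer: -721405/4 + 42*√23 ≈ -1.8015e+5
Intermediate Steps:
D(w) = w*(-4 + w)
l(j) = 2 - √(24 + j)/4 (l(j) = 2 - √(j + 24)/4 = 2 - √(24 + j)/4)
H(n, L) = (L + 2*n)² (H(n, L) = (((n + L) + n) + 0*(-4 + 0))² = (((L + n) + n) + 0*(-4))² = ((L + 2*n) + 0)² = (L + 2*n)²)
-182121 + H(l(-1), -46) = -182121 + (-46 + 2*(2 - √(24 - 1)/4))² = -182121 + (-46 + 2*(2 - √23/4))² = -182121 + (-46 + (4 - √23/2))² = -182121 + (-42 - √23/2)²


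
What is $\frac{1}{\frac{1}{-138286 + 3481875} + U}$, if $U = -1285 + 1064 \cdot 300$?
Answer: $\frac{3343589}{1062977096936} \approx 3.1455 \cdot 10^{-6}$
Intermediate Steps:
$U = 317915$ ($U = -1285 + 319200 = 317915$)
$\frac{1}{\frac{1}{-138286 + 3481875} + U} = \frac{1}{\frac{1}{-138286 + 3481875} + 317915} = \frac{1}{\frac{1}{3343589} + 317915} = \frac{1}{\frac{1062977096936}{3343589}} = \frac{3343589}{1062977096936}$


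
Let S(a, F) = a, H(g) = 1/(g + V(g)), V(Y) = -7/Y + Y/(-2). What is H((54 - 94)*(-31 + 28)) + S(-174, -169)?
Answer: -1251462/7193 ≈ -173.98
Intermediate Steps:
V(Y) = -7/Y - Y/2 (V(Y) = -7/Y + Y*(-½) = -7/Y - Y/2)
H(g) = 1/(g/2 - 7/g) (H(g) = 1/(g + (-7/g - g/2)) = 1/(g/2 - 7/g))
H((54 - 94)*(-31 + 28)) + S(-174, -169) = 2*((54 - 94)*(-31 + 28))/(-14 + ((54 - 94)*(-31 + 28))²) - 174 = 2*(-40*(-3))/(-14 + (-40*(-3))²) - 174 = 2*120/(-14 + 120²) - 174 = 2*120/(-14 + 14400) - 174 = 2*120/14386 - 174 = 2*120*(1/14386) - 174 = 120/7193 - 174 = -1251462/7193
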